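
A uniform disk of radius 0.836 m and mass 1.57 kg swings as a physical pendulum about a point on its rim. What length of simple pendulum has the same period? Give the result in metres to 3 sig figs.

1.25 m

The equivalent simple-pendulum length is L_eq = I/(md), where I is about the pivot and d = 0.8360 m.
I_cm = ½mR² = 0.5486 kg·m², so I = I_cm + md² = 0.5486 + 1.097 = 1.646 kg·m².
L_eq = 1.646/(1.57 × 0.8360) = 1.25 m.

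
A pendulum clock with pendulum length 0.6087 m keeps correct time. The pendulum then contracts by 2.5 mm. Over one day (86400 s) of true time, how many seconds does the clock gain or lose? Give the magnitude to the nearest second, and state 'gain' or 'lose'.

gain 178 s

T ∝ √L, so T'/T = √(0.60620/0.6087) = 0.997944.
In 86400 s of true time the clock registers 86400/0.997944 = 86578.0 s, so it gains 178 s.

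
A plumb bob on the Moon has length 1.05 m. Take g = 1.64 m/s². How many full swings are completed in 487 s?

96

T = 2π√(L/g) = 2π√(1.05/1.64) = 5.028 s.
Number of complete oscillations = ⌊487/5.028⌋ = ⌊96.87⌋ = 96.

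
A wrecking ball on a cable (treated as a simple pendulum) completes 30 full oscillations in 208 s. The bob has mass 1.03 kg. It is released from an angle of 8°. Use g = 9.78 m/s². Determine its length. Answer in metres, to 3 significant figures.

11.9 m

T = 208/30 = 6.933 s.
From T = 2π√(L/g), L = gT²/(4π²) = 9.78 × 6.933²/(4π²) = 11.9 m.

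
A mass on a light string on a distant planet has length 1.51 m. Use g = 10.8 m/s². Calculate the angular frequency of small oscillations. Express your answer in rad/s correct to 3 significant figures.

2.67 rad/s

ω = √(g/L) = √(10.8/1.51) = 2.67 rad/s.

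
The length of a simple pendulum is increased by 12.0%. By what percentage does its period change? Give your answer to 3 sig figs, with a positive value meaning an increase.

T ∝ √L, so T'/T = √(1.120) = 1.058.
Percentage change in T = (1.058 − 1) × 100% = 5.83%.

5.83%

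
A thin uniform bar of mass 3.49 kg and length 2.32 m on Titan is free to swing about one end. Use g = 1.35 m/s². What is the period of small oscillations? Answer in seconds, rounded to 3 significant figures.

For a physical pendulum T = 2π√(I/(mgd)), with d = 1.160 m from pivot to centre of mass.
I_cm = mL²/12 = 3.49 × 2.32²/12 = 1.565 kg·m²; I = I_cm + md² = 1.565 + 3.49 × 1.160² = 6.262 kg·m².
T = 2π√(6.262/(3.49 × 1.35 × 1.160)) = 6.73 s.

6.73 s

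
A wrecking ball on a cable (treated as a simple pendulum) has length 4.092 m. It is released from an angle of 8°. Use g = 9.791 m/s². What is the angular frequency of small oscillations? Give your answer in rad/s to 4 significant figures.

1.547 rad/s

ω = √(g/L) = √(9.791/4.092) = 1.547 rad/s.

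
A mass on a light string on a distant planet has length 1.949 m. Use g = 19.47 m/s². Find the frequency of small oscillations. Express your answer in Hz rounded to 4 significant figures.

T = 2π√(L/g) = 2π√(1.949/19.47) = 1.9879 s, so f = 1/T = 0.5030 Hz.

0.5030 Hz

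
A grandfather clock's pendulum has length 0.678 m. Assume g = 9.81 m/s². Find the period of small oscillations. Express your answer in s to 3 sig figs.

T = 2π√(L/g) = 2π√(0.678/9.81) = 2π × 0.2629 = 1.65 s.

1.65 s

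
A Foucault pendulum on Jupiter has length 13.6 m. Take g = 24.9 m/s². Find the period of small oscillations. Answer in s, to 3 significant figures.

T = 2π√(L/g) = 2π√(13.6/24.9) = 2π × 0.7390 = 4.64 s.

4.64 s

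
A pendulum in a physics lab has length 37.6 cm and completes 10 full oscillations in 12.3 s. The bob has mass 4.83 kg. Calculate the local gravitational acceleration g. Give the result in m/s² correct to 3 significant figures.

T = 12.3/10 = 1.230 s.
From T = 2π√(L/g), g = 4π²L/T² = 4π² × 0.376/1.230² = 9.81 m/s².

9.81 m/s²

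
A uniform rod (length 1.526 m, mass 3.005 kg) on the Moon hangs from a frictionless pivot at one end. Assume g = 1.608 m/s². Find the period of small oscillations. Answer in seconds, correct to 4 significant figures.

For a physical pendulum T = 2π√(I/(mgd)), with d = 0.76300 m from pivot to centre of mass.
I_cm = mL²/12 = 3.005 × 1.526²/12 = 0.58314 kg·m²; I = I_cm + md² = 0.58314 + 3.005 × 0.76300² = 2.3326 kg·m².
T = 2π√(2.3326/(3.005 × 1.608 × 0.76300)) = 4.998 s.

4.998 s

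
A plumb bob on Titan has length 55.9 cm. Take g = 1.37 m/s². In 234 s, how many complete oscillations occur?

58

T = 2π√(L/g) = 2π√(0.559/1.37) = 4.014 s.
Number of complete oscillations = ⌊234/4.014⌋ = ⌊58.30⌋ = 58.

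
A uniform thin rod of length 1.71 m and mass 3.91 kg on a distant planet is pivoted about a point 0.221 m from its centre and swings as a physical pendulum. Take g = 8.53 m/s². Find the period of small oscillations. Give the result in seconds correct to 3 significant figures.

For a physical pendulum T = 2π√(I/(mgd)), with d = 0.2210 m from pivot to centre of mass.
I_cm = mL²/12 = 3.91 × 1.71²/12 = 0.9528 kg·m²; I = I_cm + md² = 0.9528 + 3.91 × 0.2210² = 1.144 kg·m².
T = 2π√(1.144/(3.91 × 8.53 × 0.2210)) = 2.48 s.

2.48 s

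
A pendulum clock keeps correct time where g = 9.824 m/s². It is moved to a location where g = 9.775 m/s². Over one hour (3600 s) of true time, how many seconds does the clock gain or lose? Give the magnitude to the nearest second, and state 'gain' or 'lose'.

The clock's period scales as T ∝ 1/√g, so T'/T = √(9.824/9.775) = 1.00250.
In 3600 s of true time the clock registers 3600/1.00250 = 3591.0 s, so it loses 9 s.

lose 9 s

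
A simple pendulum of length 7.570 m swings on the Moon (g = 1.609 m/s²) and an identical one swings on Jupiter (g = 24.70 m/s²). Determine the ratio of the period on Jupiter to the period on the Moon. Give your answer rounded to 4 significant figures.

0.2552

T ∝ 1/√g, so T₂/T₁ = √(g₁/g₂) = √(1.609/24.70) = 0.2552.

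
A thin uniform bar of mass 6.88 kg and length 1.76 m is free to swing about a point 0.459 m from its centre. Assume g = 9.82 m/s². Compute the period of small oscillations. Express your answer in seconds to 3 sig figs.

For a physical pendulum T = 2π√(I/(mgd)), with d = 0.4590 m from pivot to centre of mass.
I_cm = mL²/12 = 6.88 × 1.76²/12 = 1.776 kg·m²; I = I_cm + md² = 1.776 + 6.88 × 0.4590² = 3.225 kg·m².
T = 2π√(3.225/(6.88 × 9.82 × 0.4590)) = 2.03 s.

2.03 s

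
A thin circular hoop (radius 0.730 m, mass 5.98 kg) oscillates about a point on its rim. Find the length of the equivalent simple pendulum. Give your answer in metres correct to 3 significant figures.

The equivalent simple-pendulum length is L_eq = I/(md), where I is about the pivot and d = 0.7300 m.
I_cm = mR² = 3.187 kg·m², so I = I_cm + md² = 3.187 + 3.187 = 6.373 kg·m².
L_eq = 6.373/(5.98 × 0.7300) = 1.46 m.

1.46 m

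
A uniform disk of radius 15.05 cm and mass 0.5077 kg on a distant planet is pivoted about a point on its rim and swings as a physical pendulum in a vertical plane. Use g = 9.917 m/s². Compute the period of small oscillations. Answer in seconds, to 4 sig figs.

0.9480 s

I_cm = ½mr² = 0.0057498 kg·m². The pivot is at distance d = 0.1505 m from the centre of mass.
By the parallel-axis theorem, I = I_cm + md² = 0.0057498 + 0.011500 = 0.017249 kg·m².
T = 2π√(I/(mgd)) = 2π√(0.017249/(0.5077 × 9.917 × 0.1505)) = 0.9480 s.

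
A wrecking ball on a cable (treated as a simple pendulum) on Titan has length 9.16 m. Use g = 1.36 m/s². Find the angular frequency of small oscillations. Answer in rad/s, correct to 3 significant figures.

0.385 rad/s

ω = √(g/L) = √(1.36/9.16) = 0.385 rad/s.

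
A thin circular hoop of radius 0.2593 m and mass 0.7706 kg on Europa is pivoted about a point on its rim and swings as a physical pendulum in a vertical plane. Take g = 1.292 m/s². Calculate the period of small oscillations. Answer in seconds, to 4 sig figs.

I_cm = mr² = 0.051812 kg·m². The pivot is at distance d = 0.2593 m from the centre of mass.
By the parallel-axis theorem, I = I_cm + md² = 0.051812 + 0.051812 = 0.10362 kg·m².
T = 2π√(I/(mgd)) = 2π√(0.10362/(0.7706 × 1.292 × 0.2593)) = 3.981 s.

3.981 s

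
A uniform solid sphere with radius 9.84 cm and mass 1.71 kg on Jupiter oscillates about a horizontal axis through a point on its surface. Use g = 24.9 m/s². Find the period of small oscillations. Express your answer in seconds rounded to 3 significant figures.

0.467 s

I_cm = (2/5)mr² = 0.006623 kg·m². The pivot is at distance d = 0.0984 m from the centre of mass.
By the parallel-axis theorem, I = I_cm + md² = 0.006623 + 0.01656 = 0.02318 kg·m².
T = 2π√(I/(mgd)) = 2π√(0.02318/(1.71 × 24.9 × 0.0984)) = 0.467 s.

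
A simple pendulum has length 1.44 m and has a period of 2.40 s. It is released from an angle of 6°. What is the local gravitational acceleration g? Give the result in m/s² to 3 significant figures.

9.87 m/s²

From T = 2π√(L/g), g = 4π²L/T² = 4π² × 1.44/2.400² = 9.87 m/s².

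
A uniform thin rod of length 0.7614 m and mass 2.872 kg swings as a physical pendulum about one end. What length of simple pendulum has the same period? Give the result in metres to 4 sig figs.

0.5076 m

The equivalent simple-pendulum length is L_eq = I/(md), where I is about the pivot and d = 0.38070 m.
I_cm = (1/12)mL² = 0.13875 kg·m², so I = I_cm + md² = 0.13875 + 0.41625 = 0.55499 kg·m².
L_eq = 0.55499/(2.872 × 0.38070) = 0.5076 m.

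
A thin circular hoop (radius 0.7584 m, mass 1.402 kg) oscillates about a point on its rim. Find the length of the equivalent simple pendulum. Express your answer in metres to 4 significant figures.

The equivalent simple-pendulum length is L_eq = I/(md), where I is about the pivot and d = 0.75840 m.
I_cm = mR² = 0.80639 kg·m², so I = I_cm + md² = 0.80639 + 0.80639 = 1.6128 kg·m².
L_eq = 1.6128/(1.402 × 0.75840) = 1.517 m.

1.517 m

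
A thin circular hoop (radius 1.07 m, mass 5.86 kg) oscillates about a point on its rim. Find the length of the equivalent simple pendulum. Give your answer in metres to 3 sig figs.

The equivalent simple-pendulum length is L_eq = I/(md), where I is about the pivot and d = 1.070 m.
I_cm = mR² = 6.709 kg·m², so I = I_cm + md² = 6.709 + 6.709 = 13.42 kg·m².
L_eq = 13.42/(5.86 × 1.070) = 2.14 m.

2.14 m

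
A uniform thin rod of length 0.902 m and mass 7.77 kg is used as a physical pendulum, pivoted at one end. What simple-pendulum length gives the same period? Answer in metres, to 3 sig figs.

The equivalent simple-pendulum length is L_eq = I/(md), where I is about the pivot and d = 0.4510 m.
I_cm = (1/12)mL² = 0.5268 kg·m², so I = I_cm + md² = 0.5268 + 1.580 = 2.107 kg·m².
L_eq = 2.107/(7.77 × 0.4510) = 0.601 m.

0.601 m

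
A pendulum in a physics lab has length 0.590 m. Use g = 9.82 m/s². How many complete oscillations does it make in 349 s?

T = 2π√(L/g) = 2π√(0.590/9.82) = 1.540 s.
Number of complete oscillations = ⌊349/1.540⌋ = ⌊226.6⌋ = 226.

226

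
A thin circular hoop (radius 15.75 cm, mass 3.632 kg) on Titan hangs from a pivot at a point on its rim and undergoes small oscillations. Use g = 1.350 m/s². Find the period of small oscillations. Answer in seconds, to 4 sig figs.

3.035 s

I_cm = mr² = 0.090096 kg·m². The pivot is at distance d = 0.1575 m from the centre of mass.
By the parallel-axis theorem, I = I_cm + md² = 0.090096 + 0.090096 = 0.18019 kg·m².
T = 2π√(I/(mgd)) = 2π√(0.18019/(3.632 × 1.350 × 0.1575)) = 3.035 s.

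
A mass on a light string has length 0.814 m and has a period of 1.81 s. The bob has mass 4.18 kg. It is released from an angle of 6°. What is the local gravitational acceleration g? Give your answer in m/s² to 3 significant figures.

From T = 2π√(L/g), g = 4π²L/T² = 4π² × 0.814/1.810² = 9.81 m/s².

9.81 m/s²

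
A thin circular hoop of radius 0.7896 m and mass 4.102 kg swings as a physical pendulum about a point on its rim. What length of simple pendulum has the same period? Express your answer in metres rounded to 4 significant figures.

The equivalent simple-pendulum length is L_eq = I/(md), where I is about the pivot and d = 0.78960 m.
I_cm = mR² = 2.5575 kg·m², so I = I_cm + md² = 2.5575 + 2.5575 = 5.1149 kg·m².
L_eq = 5.1149/(4.102 × 0.78960) = 1.579 m.

1.579 m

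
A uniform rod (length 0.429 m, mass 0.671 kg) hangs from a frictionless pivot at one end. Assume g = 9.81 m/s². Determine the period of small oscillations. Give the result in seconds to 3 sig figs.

For a physical pendulum T = 2π√(I/(mgd)), with d = 0.2145 m from pivot to centre of mass.
I_cm = mL²/12 = 0.671 × 0.429²/12 = 0.01029 kg·m²; I = I_cm + md² = 0.01029 + 0.671 × 0.2145² = 0.04116 kg·m².
T = 2π√(0.04116/(0.671 × 9.81 × 0.2145)) = 1.07 s.

1.07 s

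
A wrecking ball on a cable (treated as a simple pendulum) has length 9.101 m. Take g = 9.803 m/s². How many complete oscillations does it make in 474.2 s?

T = 2π√(L/g) = 2π√(9.101/9.803) = 6.0540 s.
Number of complete oscillations = ⌊474.2/6.0540⌋ = ⌊78.328⌋ = 78.

78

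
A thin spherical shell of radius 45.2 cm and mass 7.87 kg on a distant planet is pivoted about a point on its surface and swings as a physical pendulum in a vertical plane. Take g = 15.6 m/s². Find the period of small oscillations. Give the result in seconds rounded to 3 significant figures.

1.38 s

I_cm = (2/3)mr² = 1.072 kg·m². The pivot is at distance d = 0.452 m from the centre of mass.
By the parallel-axis theorem, I = I_cm + md² = 1.072 + 1.608 = 2.680 kg·m².
T = 2π√(I/(mgd)) = 2π√(2.680/(7.87 × 15.6 × 0.452)) = 1.38 s.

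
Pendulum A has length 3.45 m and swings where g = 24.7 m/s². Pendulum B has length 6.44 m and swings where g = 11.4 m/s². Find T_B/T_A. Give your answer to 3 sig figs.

2.01

T = 2π√(L/g), so T_B/T_A = √((L_B/g_B)/(L_A/g_A)) = √((6.44/11.4)/(3.45/24.7)) = 2.01.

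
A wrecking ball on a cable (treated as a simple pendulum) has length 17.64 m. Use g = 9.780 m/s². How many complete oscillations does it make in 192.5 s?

T = 2π√(L/g) = 2π√(17.64/9.780) = 8.4384 s.
Number of complete oscillations = ⌊192.5/8.4384⌋ = ⌊22.812⌋ = 22.

22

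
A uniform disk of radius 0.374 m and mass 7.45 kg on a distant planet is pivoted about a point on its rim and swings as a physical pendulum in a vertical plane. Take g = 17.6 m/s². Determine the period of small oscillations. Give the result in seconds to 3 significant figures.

1.12 s

I_cm = ½mr² = 0.5210 kg·m². The pivot is at distance d = 0.374 m from the centre of mass.
By the parallel-axis theorem, I = I_cm + md² = 0.5210 + 1.042 = 1.563 kg·m².
T = 2π√(I/(mgd)) = 2π√(1.563/(7.45 × 17.6 × 0.374)) = 1.12 s.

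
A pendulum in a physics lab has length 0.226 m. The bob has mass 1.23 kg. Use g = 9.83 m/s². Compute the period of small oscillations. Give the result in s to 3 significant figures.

0.953 s

T = 2π√(L/g) = 2π√(0.226/9.83) = 2π × 0.1516 = 0.953 s.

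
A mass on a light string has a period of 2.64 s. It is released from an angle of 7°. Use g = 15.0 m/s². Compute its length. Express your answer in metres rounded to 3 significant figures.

From T = 2π√(L/g), L = gT²/(4π²) = 15.0 × 2.640²/(4π²) = 2.65 m.

2.65 m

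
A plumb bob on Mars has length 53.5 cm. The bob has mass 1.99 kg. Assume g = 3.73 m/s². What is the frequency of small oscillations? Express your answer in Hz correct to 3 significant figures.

T = 2π√(L/g) = 2π√(0.535/3.73) = 2.380 s, so f = 1/T = 0.420 Hz.

0.420 Hz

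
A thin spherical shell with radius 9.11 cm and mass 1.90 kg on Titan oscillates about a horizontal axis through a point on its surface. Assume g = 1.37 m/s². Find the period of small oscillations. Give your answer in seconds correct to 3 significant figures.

2.09 s

I_cm = (2/3)mr² = 0.01051 kg·m². The pivot is at distance d = 0.0911 m from the centre of mass.
By the parallel-axis theorem, I = I_cm + md² = 0.01051 + 0.01577 = 0.02628 kg·m².
T = 2π√(I/(mgd)) = 2π√(0.02628/(1.90 × 1.37 × 0.0911)) = 2.09 s.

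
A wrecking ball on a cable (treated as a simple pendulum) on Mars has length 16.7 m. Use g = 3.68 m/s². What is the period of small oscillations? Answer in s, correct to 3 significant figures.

T = 2π√(L/g) = 2π√(16.7/3.68) = 2π × 2.130 = 13.4 s.

13.4 s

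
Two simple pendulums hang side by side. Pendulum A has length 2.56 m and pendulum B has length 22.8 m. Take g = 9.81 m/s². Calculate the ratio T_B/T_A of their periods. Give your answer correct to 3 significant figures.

T ∝ √L, so T_B/T_A = √(L_B/L_A) = √(22.8/2.56) = 2.98.

2.98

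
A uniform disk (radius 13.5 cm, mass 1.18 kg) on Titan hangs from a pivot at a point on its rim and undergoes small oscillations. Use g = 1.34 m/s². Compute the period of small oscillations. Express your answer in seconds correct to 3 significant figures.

I_cm = ½mr² = 0.01075 kg·m². The pivot is at distance d = 0.135 m from the centre of mass.
By the parallel-axis theorem, I = I_cm + md² = 0.01075 + 0.02151 = 0.03226 kg·m².
T = 2π√(I/(mgd)) = 2π√(0.03226/(1.18 × 1.34 × 0.135)) = 2.44 s.

2.44 s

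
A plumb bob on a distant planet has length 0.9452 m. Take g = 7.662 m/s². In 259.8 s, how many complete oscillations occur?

T = 2π√(L/g) = 2π√(0.9452/7.662) = 2.2068 s.
Number of complete oscillations = ⌊259.8/2.2068⌋ = ⌊117.72⌋ = 117.

117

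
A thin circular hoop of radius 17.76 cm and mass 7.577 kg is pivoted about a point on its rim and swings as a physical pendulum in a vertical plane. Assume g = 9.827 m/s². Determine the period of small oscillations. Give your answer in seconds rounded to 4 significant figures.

1.195 s

I_cm = mr² = 0.23899 kg·m². The pivot is at distance d = 0.1776 m from the centre of mass.
By the parallel-axis theorem, I = I_cm + md² = 0.23899 + 0.23899 = 0.47798 kg·m².
T = 2π√(I/(mgd)) = 2π√(0.47798/(7.577 × 9.827 × 0.1776)) = 1.195 s.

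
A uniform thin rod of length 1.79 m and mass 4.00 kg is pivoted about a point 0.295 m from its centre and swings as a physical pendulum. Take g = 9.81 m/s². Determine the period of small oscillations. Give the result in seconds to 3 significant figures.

For a physical pendulum T = 2π√(I/(mgd)), with d = 0.2950 m from pivot to centre of mass.
I_cm = mL²/12 = 4.00 × 1.79²/12 = 1.068 kg·m²; I = I_cm + md² = 1.068 + 4.00 × 0.2950² = 1.416 kg·m².
T = 2π√(1.416/(4.00 × 9.81 × 0.2950)) = 2.20 s.

2.20 s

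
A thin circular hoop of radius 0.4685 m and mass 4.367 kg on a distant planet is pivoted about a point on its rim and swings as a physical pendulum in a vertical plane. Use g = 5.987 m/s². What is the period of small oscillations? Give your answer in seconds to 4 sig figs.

I_cm = mr² = 0.95852 kg·m². The pivot is at distance d = 0.4685 m from the centre of mass.
By the parallel-axis theorem, I = I_cm + md² = 0.95852 + 0.95852 = 1.9170 kg·m².
T = 2π√(I/(mgd)) = 2π√(1.9170/(4.367 × 5.987 × 0.4685)) = 2.486 s.

2.486 s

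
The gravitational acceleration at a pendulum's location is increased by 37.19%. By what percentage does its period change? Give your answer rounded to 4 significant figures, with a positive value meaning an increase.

T ∝ 1/√g, so T'/T = 1/√(1.3719) = 0.85377.
Percentage change in T = (0.85377 − 1) × 100% = -14.62%.

-14.62%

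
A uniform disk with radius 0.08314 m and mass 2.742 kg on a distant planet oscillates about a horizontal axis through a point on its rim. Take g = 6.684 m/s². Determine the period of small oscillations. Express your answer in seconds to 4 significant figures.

I_cm = ½mr² = 0.0094767 kg·m². The pivot is at distance d = 0.08314 m from the centre of mass.
By the parallel-axis theorem, I = I_cm + md² = 0.0094767 + 0.018953 = 0.028430 kg·m².
T = 2π√(I/(mgd)) = 2π√(0.028430/(2.742 × 6.684 × 0.08314)) = 0.8582 s.

0.8582 s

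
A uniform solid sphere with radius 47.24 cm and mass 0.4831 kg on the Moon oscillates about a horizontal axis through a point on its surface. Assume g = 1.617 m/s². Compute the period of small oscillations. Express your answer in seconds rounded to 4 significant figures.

I_cm = (2/5)mr² = 0.043124 kg·m². The pivot is at distance d = 0.4724 m from the centre of mass.
By the parallel-axis theorem, I = I_cm + md² = 0.043124 + 0.10781 = 0.15093 kg·m².
T = 2π√(I/(mgd)) = 2π√(0.15093/(0.4831 × 1.617 × 0.4724)) = 4.018 s.

4.018 s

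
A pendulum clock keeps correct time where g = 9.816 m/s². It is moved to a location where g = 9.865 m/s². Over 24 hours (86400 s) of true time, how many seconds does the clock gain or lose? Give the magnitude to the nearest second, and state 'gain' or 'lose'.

The clock's period scales as T ∝ 1/√g, so T'/T = √(9.816/9.865) = 0.997513.
In 86400 s of true time the clock registers 86400/0.997513 = 86615.4 s, so it gains 215 s.

gain 215 s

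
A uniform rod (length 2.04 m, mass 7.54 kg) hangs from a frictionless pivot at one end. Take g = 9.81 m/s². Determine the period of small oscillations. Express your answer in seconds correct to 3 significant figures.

For a physical pendulum T = 2π√(I/(mgd)), with d = 1.020 m from pivot to centre of mass.
I_cm = mL²/12 = 7.54 × 2.04²/12 = 2.615 kg·m²; I = I_cm + md² = 2.615 + 7.54 × 1.020² = 10.46 kg·m².
T = 2π√(10.46/(7.54 × 9.81 × 1.020)) = 2.34 s.

2.34 s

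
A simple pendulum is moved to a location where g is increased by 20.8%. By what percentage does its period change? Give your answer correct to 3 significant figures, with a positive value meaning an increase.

-9.02%

T ∝ 1/√g, so T'/T = 1/√(1.208) = 0.9098.
Percentage change in T = (0.9098 − 1) × 100% = -9.02%.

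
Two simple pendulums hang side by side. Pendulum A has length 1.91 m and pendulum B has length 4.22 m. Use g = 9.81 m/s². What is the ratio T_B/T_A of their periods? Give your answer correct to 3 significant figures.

T ∝ √L, so T_B/T_A = √(L_B/L_A) = √(4.22/1.91) = 1.49.

1.49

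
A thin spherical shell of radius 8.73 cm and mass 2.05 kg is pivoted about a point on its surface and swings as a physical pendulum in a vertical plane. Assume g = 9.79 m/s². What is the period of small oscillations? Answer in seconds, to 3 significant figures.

0.766 s

I_cm = (2/3)mr² = 0.01042 kg·m². The pivot is at distance d = 0.0873 m from the centre of mass.
By the parallel-axis theorem, I = I_cm + md² = 0.01042 + 0.01562 = 0.02604 kg·m².
T = 2π√(I/(mgd)) = 2π√(0.02604/(2.05 × 9.79 × 0.0873)) = 0.766 s.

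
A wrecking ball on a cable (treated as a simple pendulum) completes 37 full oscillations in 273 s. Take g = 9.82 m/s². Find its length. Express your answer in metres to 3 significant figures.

13.5 m

T = 273/37 = 7.378 s.
From T = 2π√(L/g), L = gT²/(4π²) = 9.82 × 7.378²/(4π²) = 13.5 m.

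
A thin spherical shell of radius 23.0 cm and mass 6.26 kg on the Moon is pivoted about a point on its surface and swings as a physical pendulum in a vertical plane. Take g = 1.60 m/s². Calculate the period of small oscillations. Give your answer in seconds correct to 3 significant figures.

3.08 s

I_cm = (2/3)mr² = 0.2208 kg·m². The pivot is at distance d = 0.230 m from the centre of mass.
By the parallel-axis theorem, I = I_cm + md² = 0.2208 + 0.3312 = 0.5519 kg·m².
T = 2π√(I/(mgd)) = 2π√(0.5519/(6.26 × 1.60 × 0.230)) = 3.08 s.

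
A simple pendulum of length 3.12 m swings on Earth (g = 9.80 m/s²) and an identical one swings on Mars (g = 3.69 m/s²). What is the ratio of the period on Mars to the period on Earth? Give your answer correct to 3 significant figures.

T ∝ 1/√g, so T₂/T₁ = √(g₁/g₂) = √(9.80/3.69) = 1.63.

1.63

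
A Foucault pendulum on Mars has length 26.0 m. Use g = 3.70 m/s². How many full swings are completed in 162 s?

9

T = 2π√(L/g) = 2π√(26.0/3.70) = 16.66 s.
Number of complete oscillations = ⌊162/16.66⌋ = ⌊9.726⌋ = 9.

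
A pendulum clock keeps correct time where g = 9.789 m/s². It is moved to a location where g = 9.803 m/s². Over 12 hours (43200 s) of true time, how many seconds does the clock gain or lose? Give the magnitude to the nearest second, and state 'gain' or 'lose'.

gain 31 s

The clock's period scales as T ∝ 1/√g, so T'/T = √(9.789/9.803) = 0.999286.
In 43200 s of true time the clock registers 43200/0.999286 = 43230.9 s, so it gains 31 s.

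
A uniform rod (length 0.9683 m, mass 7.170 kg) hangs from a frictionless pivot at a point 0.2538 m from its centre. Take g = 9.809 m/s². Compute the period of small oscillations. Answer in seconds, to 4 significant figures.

1.503 s

For a physical pendulum T = 2π√(I/(mgd)), with d = 0.25380 m from pivot to centre of mass.
I_cm = mL²/12 = 7.170 × 0.9683²/12 = 0.56022 kg·m²; I = I_cm + md² = 0.56022 + 7.170 × 0.25380² = 1.0221 kg·m².
T = 2π√(1.0221/(7.170 × 9.809 × 0.25380)) = 1.503 s.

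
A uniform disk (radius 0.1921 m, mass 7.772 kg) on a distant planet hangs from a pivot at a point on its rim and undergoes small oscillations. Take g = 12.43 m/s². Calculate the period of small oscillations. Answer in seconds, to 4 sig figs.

0.9567 s

I_cm = ½mr² = 0.14340 kg·m². The pivot is at distance d = 0.1921 m from the centre of mass.
By the parallel-axis theorem, I = I_cm + md² = 0.14340 + 0.28681 = 0.43021 kg·m².
T = 2π√(I/(mgd)) = 2π√(0.43021/(7.772 × 12.43 × 0.1921)) = 0.9567 s.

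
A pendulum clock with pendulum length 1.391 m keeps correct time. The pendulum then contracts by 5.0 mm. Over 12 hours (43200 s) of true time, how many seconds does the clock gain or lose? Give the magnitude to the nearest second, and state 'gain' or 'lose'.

gain 78 s

T ∝ √L, so T'/T = √(1.38600/1.391) = 0.998201.
In 43200 s of true time the clock registers 43200/0.998201 = 43277.9 s, so it gains 78 s.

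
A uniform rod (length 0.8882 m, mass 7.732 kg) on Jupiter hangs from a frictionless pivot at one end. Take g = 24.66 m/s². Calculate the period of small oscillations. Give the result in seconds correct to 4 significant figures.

0.9736 s

For a physical pendulum T = 2π√(I/(mgd)), with d = 0.44410 m from pivot to centre of mass.
I_cm = mL²/12 = 7.732 × 0.8882²/12 = 0.50831 kg·m²; I = I_cm + md² = 0.50831 + 7.732 × 0.44410² = 2.0333 kg·m².
T = 2π√(2.0333/(7.732 × 24.66 × 0.44410)) = 0.9736 s.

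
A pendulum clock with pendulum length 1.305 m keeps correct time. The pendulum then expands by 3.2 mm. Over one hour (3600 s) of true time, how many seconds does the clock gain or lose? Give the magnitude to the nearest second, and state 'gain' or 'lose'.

lose 4 s

T ∝ √L, so T'/T = √(1.30820/1.305) = 1.00123.
In 3600 s of true time the clock registers 3600/1.00123 = 3595.6 s, so it loses 4 s.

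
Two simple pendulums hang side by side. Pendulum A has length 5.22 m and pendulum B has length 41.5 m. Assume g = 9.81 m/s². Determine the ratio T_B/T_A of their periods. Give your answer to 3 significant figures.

2.82

T ∝ √L, so T_B/T_A = √(L_B/L_A) = √(41.5/5.22) = 2.82.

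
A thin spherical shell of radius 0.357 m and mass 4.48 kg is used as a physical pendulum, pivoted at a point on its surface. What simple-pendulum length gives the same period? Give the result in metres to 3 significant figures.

The equivalent simple-pendulum length is L_eq = I/(md), where I is about the pivot and d = 0.3570 m.
I_cm = (2/3)mR² = 0.3806 kg·m², so I = I_cm + md² = 0.3806 + 0.5710 = 0.9516 kg·m².
L_eq = 0.9516/(4.48 × 0.3570) = 0.595 m.

0.595 m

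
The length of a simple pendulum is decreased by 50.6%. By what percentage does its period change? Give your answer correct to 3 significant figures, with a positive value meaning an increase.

T ∝ √L, so T'/T = √(0.4940) = 0.7029.
Percentage change in T = (0.7029 − 1) × 100% = -29.7%.

-29.7%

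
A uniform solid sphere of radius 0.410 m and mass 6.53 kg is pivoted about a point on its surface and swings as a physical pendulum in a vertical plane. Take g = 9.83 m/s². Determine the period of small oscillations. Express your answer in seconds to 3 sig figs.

I_cm = (2/5)mr² = 0.4391 kg·m². The pivot is at distance d = 0.410 m from the centre of mass.
By the parallel-axis theorem, I = I_cm + md² = 0.4391 + 1.098 = 1.537 kg·m².
T = 2π√(I/(mgd)) = 2π√(1.537/(6.53 × 9.83 × 0.410)) = 1.52 s.

1.52 s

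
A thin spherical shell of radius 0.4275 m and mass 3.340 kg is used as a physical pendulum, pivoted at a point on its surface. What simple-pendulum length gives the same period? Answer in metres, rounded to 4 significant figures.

0.7125 m

The equivalent simple-pendulum length is L_eq = I/(md), where I is about the pivot and d = 0.42750 m.
I_cm = (2/3)mR² = 0.40694 kg·m², so I = I_cm + md² = 0.40694 + 0.61041 = 1.0173 kg·m².
L_eq = 1.0173/(3.340 × 0.42750) = 0.7125 m.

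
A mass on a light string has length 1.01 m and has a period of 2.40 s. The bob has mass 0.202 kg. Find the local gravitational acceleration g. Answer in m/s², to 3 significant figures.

6.92 m/s²

From T = 2π√(L/g), g = 4π²L/T² = 4π² × 1.01/2.400² = 6.92 m/s².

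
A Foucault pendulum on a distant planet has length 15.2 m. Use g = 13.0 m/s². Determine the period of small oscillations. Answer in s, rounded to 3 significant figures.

T = 2π√(L/g) = 2π√(15.2/13.0) = 2π × 1.081 = 6.79 s.

6.79 s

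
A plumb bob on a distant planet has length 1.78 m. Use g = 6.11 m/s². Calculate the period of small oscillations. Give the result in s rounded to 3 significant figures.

T = 2π√(L/g) = 2π√(1.78/6.11) = 2π × 0.5397 = 3.39 s.

3.39 s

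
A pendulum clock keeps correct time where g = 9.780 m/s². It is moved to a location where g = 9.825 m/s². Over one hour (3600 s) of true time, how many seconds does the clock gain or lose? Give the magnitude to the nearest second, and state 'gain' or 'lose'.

The clock's period scales as T ∝ 1/√g, so T'/T = √(9.780/9.825) = 0.997707.
In 3600 s of true time the clock registers 3600/0.997707 = 3608.3 s, so it gains 8 s.

gain 8 s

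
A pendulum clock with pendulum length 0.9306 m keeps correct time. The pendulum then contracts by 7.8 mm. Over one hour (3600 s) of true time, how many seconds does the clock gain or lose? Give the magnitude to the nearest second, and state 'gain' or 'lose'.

T ∝ √L, so T'/T = √(0.92280/0.9306) = 0.995800.
In 3600 s of true time the clock registers 3600/0.995800 = 3615.2 s, so it gains 15 s.

gain 15 s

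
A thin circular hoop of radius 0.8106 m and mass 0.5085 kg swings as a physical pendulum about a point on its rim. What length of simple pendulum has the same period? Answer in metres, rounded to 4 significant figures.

The equivalent simple-pendulum length is L_eq = I/(md), where I is about the pivot and d = 0.81060 m.
I_cm = mR² = 0.33412 kg·m², so I = I_cm + md² = 0.33412 + 0.33412 = 0.66824 kg·m².
L_eq = 0.66824/(0.5085 × 0.81060) = 1.621 m.

1.621 m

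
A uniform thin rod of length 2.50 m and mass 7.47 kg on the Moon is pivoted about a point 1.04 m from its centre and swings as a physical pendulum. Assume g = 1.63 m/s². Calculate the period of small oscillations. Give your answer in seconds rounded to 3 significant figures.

6.11 s

For a physical pendulum T = 2π√(I/(mgd)), with d = 1.040 m from pivot to centre of mass.
I_cm = mL²/12 = 7.47 × 2.50²/12 = 3.891 kg·m²; I = I_cm + md² = 3.891 + 7.47 × 1.040² = 11.97 kg·m².
T = 2π√(11.97/(7.47 × 1.63 × 1.040)) = 6.11 s.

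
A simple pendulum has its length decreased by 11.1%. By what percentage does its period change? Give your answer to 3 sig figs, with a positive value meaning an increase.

T ∝ √L, so T'/T = √(0.8890) = 0.9429.
Percentage change in T = (0.9429 − 1) × 100% = -5.71%.

-5.71%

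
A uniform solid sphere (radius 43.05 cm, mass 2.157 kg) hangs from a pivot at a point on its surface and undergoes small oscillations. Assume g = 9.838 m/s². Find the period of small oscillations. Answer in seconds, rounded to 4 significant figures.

1.555 s

I_cm = (2/5)mr² = 0.15990 kg·m². The pivot is at distance d = 0.4305 m from the centre of mass.
By the parallel-axis theorem, I = I_cm + md² = 0.15990 + 0.39976 = 0.55966 kg·m².
T = 2π√(I/(mgd)) = 2π√(0.55966/(2.157 × 9.838 × 0.4305)) = 1.555 s.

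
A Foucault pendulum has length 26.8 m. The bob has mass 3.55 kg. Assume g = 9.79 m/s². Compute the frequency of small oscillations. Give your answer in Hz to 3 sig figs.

T = 2π√(L/g) = 2π√(26.8/9.79) = 10.40 s, so f = 1/T = 0.0962 Hz.

0.0962 Hz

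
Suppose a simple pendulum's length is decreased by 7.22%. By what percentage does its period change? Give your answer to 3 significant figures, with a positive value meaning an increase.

T ∝ √L, so T'/T = √(0.9278) = 0.9632.
Percentage change in T = (0.9632 − 1) × 100% = -3.68%.

-3.68%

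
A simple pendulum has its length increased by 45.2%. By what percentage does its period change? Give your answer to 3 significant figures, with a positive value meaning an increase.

20.5%

T ∝ √L, so T'/T = √(1.452) = 1.205.
Percentage change in T = (1.205 − 1) × 100% = 20.5%.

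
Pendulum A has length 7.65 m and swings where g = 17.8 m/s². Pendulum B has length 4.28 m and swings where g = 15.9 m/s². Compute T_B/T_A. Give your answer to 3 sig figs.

T = 2π√(L/g), so T_B/T_A = √((L_B/g_B)/(L_A/g_A)) = √((4.28/15.9)/(7.65/17.8)) = 0.791.

0.791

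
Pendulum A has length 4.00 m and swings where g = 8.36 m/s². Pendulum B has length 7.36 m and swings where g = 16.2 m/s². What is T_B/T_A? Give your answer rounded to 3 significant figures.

T = 2π√(L/g), so T_B/T_A = √((L_B/g_B)/(L_A/g_A)) = √((7.36/16.2)/(4.00/8.36)) = 0.974.

0.974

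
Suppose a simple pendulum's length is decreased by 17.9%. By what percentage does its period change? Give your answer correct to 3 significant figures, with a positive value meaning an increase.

T ∝ √L, so T'/T = √(0.8210) = 0.9061.
Percentage change in T = (0.9061 − 1) × 100% = -9.39%.

-9.39%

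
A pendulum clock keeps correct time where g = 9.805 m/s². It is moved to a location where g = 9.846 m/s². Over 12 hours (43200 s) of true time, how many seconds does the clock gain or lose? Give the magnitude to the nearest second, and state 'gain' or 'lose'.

The clock's period scales as T ∝ 1/√g, so T'/T = √(9.805/9.846) = 0.997916.
In 43200 s of true time the clock registers 43200/0.997916 = 43290.2 s, so it gains 90 s.

gain 90 s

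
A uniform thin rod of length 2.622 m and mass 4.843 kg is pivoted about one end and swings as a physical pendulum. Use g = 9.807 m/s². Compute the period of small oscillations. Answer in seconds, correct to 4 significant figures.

2.653 s

For a physical pendulum T = 2π√(I/(mgd)), with d = 1.3110 m from pivot to centre of mass.
I_cm = mL²/12 = 4.843 × 2.622²/12 = 2.7746 kg·m²; I = I_cm + md² = 2.7746 + 4.843 × 1.3110² = 11.098 kg·m².
T = 2π√(11.098/(4.843 × 9.807 × 1.3110)) = 2.653 s.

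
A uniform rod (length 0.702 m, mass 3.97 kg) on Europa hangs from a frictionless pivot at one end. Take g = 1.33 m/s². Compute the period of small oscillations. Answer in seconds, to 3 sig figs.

3.73 s

For a physical pendulum T = 2π√(I/(mgd)), with d = 0.3510 m from pivot to centre of mass.
I_cm = mL²/12 = 3.97 × 0.702²/12 = 0.1630 kg·m²; I = I_cm + md² = 0.1630 + 3.97 × 0.3510² = 0.6521 kg·m².
T = 2π√(0.6521/(3.97 × 1.33 × 0.3510)) = 3.73 s.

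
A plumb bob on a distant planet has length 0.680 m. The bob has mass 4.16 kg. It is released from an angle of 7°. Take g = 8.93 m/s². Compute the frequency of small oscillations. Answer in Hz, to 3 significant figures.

0.577 Hz

T = 2π√(L/g) = 2π√(0.680/8.93) = 1.734 s, so f = 1/T = 0.577 Hz.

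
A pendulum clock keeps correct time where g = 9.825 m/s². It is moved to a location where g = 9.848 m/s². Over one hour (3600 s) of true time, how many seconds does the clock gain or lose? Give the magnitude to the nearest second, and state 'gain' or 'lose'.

The clock's period scales as T ∝ 1/√g, so T'/T = √(9.825/9.848) = 0.998832.
In 3600 s of true time the clock registers 3600/0.998832 = 3604.2 s, so it gains 4 s.

gain 4 s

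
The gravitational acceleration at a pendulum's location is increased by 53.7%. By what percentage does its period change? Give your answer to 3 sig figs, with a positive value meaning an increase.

T ∝ 1/√g, so T'/T = 1/√(1.537) = 0.8066.
Percentage change in T = (0.8066 − 1) × 100% = -19.3%.

-19.3%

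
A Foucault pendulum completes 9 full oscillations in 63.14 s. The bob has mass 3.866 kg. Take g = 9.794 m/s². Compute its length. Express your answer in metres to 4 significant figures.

12.21 m

T = 63.14/9 = 7.0156 s.
From T = 2π√(L/g), L = gT²/(4π²) = 9.794 × 7.0156²/(4π²) = 12.21 m.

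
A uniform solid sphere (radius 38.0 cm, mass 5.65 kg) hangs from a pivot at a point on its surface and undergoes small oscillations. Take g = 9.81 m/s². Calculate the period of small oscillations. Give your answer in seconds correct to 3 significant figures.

1.46 s

I_cm = (2/5)mr² = 0.3263 kg·m². The pivot is at distance d = 0.380 m from the centre of mass.
By the parallel-axis theorem, I = I_cm + md² = 0.3263 + 0.8159 = 1.142 kg·m².
T = 2π√(I/(mgd)) = 2π√(1.142/(5.65 × 9.81 × 0.380)) = 1.46 s.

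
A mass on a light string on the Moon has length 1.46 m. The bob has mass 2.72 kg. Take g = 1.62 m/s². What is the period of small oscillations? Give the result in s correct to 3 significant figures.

T = 2π√(L/g) = 2π√(1.46/1.62) = 2π × 0.9493 = 5.96 s.

5.96 s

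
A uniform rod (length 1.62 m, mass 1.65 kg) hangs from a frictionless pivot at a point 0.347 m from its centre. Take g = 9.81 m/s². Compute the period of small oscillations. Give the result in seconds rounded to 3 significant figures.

For a physical pendulum T = 2π√(I/(mgd)), with d = 0.3470 m from pivot to centre of mass.
I_cm = mL²/12 = 1.65 × 1.62²/12 = 0.3609 kg·m²; I = I_cm + md² = 0.3609 + 1.65 × 0.3470² = 0.5595 kg·m².
T = 2π√(0.5595/(1.65 × 9.81 × 0.3470)) = 1.98 s.

1.98 s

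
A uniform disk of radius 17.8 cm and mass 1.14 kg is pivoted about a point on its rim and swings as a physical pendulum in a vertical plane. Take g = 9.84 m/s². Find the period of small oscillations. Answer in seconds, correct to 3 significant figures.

I_cm = ½mr² = 0.01806 kg·m². The pivot is at distance d = 0.178 m from the centre of mass.
By the parallel-axis theorem, I = I_cm + md² = 0.01806 + 0.03612 = 0.05418 kg·m².
T = 2π√(I/(mgd)) = 2π√(0.05418/(1.14 × 9.84 × 0.178)) = 1.03 s.

1.03 s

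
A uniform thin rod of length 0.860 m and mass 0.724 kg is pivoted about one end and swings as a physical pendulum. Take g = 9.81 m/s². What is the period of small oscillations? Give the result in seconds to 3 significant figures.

1.52 s

For a physical pendulum T = 2π√(I/(mgd)), with d = 0.4300 m from pivot to centre of mass.
I_cm = mL²/12 = 0.724 × 0.860²/12 = 0.04462 kg·m²; I = I_cm + md² = 0.04462 + 0.724 × 0.4300² = 0.1785 kg·m².
T = 2π√(0.1785/(0.724 × 9.81 × 0.4300)) = 1.52 s.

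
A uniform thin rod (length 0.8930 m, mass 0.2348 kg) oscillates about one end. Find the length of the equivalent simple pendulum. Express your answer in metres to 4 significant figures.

0.5953 m

The equivalent simple-pendulum length is L_eq = I/(md), where I is about the pivot and d = 0.44650 m.
I_cm = (1/12)mL² = 0.015603 kg·m², so I = I_cm + md² = 0.015603 + 0.046810 = 0.062414 kg·m².
L_eq = 0.062414/(0.2348 × 0.44650) = 0.5953 m.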